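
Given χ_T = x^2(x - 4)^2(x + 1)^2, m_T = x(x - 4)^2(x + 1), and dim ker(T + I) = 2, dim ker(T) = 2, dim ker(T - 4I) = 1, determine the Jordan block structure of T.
Jordan blocks: (-1, 1), (-1, 1), (0, 1), (0, 1), (4, 2)

λ = -1: algebraic multiplicity 2 (exponent in χ_T), largest block size 1 (exponent in m_T), 2 blocks (geometric multiplicity). These force block sizes [1, 1].
λ = 0: algebraic multiplicity 2 (exponent in χ_T), largest block size 1 (exponent in m_T), 2 blocks (geometric multiplicity). These force block sizes [1, 1].
λ = 4: algebraic multiplicity 2 (exponent in χ_T), largest block size 2 (exponent in m_T), 1 block (geometric multiplicity). This forces block sizes [2].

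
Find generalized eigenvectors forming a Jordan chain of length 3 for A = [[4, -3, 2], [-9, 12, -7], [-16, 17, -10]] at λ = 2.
v_1 = [[0, 0, 1]]^T, v_2 = [[2, -7, -12]]^T, v_3 = [[1, -4, -7]]^T

We seek v_1 ∈ ker((A - 2I)^3) \ ker((A - 2I)^2), then set v_{i+1} = (A - 2I) v_i.

One such chain is v_1 = [[0, 0, 1]]^T, v_2 = [[2, -7, -12]]^T, v_3 = [[1, -4, -7]]^T. Check: (A - 2I) v_3 = [[0, 0, 0]]^T = 0.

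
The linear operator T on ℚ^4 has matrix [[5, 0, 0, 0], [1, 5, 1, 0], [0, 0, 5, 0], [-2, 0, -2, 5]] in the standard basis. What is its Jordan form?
The characteristic polynomial is det(xI - A) = (x - 5)^4, so the eigenvalues are 5 (algebraic multiplicity 4).

For λ = 5: rank(A - 5I) = 1, rank((A - 5I)^2) = 0. The eigenspace has dimension 4 - 1 = 3, so there are 3 Jordan blocks; the rank sequence gives block sizes [2, 1, 1].

Assembling the blocks gives the Jordan form J above.

J = [[5, 1, 0, 0], [0, 5, 0, 0], [0, 0, 5, 0], [0, 0, 0, 5]]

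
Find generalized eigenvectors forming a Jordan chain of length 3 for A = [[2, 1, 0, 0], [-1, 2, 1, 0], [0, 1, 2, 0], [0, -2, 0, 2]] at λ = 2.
We seek v_1 ∈ ker((A - 2I)^3) \ ker((A - 2I)^2), then set v_{i+1} = (A - 2I) v_i.

One such chain is v_1 = [[1, -1, 2, -2]]^T, v_2 = [[-1, 1, -1, 2]]^T, v_3 = [[1, 0, 1, -2]]^T. Check: (A - 2I) v_3 = [[0, 0, 0, 0]]^T = 0.

v_1 = [[1, -1, 2, -2]]^T, v_2 = [[-1, 1, -1, 2]]^T, v_3 = [[1, 0, 1, -2]]^T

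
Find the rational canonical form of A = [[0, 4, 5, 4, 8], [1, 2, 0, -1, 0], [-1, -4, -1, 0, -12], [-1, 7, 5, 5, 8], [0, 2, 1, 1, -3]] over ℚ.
R = [[0, -5, 0, 0, 0], [1, 3, 0, 0, 0], [0, 0, 0, 0, -15], [0, 0, 1, 0, 4], [0, 0, 0, 1, 0]]

The invariant factors of A (the non-unit diagonal entries of the Smith normal form of xI - A over ℚ[x]) are x^2 - 3x + 5, (x + 3)(x^2 - 3x + 5), each dividing the next. The characteristic polynomial is their product, (x + 3)(x^2 - 3x + 5)^2.

The rational canonical form is the block-diagonal matrix of companion matrices C(f_i):
R = [[0, -5, 0, 0, 0], [1, 3, 0, 0, 0], [0, 0, 0, 0, -15], [0, 0, 1, 0, 4], [0, 0, 0, 1, 0]].

Note the characteristic polynomial does not split into linear factors over ℚ, so A has no Jordan form over ℚ; the rational canonical form exists over any field.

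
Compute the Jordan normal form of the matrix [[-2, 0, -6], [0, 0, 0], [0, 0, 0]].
J = [[-2, 0, 0], [0, 0, 0], [0, 0, 0]]

The characteristic polynomial is det(xI - A) = x^2(x + 2), so the eigenvalues are -2 (algebraic multiplicity 1), 0 (algebraic multiplicity 2).

For λ = -2: algebraic multiplicity 1 gives one 1×1 block.

For λ = 0: rank(A) = 1. The eigenspace has dimension 3 - 1 = 2, so there are 2 Jordan blocks; the rank sequence gives block sizes [1, 1].

Assembling the blocks gives the Jordan form J above.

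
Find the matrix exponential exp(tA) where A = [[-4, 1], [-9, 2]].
e^{tA} = [[(1 - 3*t)*e^{-t}, t*e^{-t}], [-9*t*e^{-t}, (3*t + 1)*e^{-t}]]

A has Jordan form J = [[-1, 1], [0, -1]] with A = PJP^{-1}, so e^{tA} = P e^{tJ} P^{-1}.

For a Jordan block J_k(λ), e^{tJ_k(λ)} = e^{λt} · (I + tN + t^2 N^2/2! + ... + t^{k-1} N^{k-1}/(k-1)!) where N is the nilpotent superdiagonal part.

Assembling the blocks and conjugating back gives the entries of e^{tA} as shown above.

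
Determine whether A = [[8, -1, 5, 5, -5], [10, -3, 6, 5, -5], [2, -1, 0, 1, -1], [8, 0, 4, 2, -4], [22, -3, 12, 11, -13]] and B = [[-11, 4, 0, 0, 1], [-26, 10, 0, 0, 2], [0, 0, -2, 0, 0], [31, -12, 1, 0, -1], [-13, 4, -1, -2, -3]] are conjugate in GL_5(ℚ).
Yes.

Two matrices over a field are similar if and only if they have the same invariant factors.

Both A and B have characteristic polynomial (x - 2)(x + 2)^4 and minimal polynomial (x - 2)(x + 2)^3. Computing further, both have invariant factors x + 2, (x - 2)(x + 2)^3. Hence A and B are similar.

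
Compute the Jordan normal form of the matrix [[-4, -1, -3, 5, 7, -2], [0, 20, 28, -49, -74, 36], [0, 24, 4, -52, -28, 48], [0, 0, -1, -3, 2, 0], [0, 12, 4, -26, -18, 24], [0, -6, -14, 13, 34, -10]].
The characteristic polynomial is det(xI - A) = (x - 2)^2(x + 3)(x + 4)^3, so the eigenvalues are -4 (algebraic multiplicity 3), -3 (algebraic multiplicity 1), 2 (algebraic multiplicity 2).

For λ = -4: rank(A + 4I) = 5, rank((A + 4I)^2) = 4, rank((A + 4I)^3) = 3. The eigenspace has dimension 6 - 5 = 1, so there is 1 Jordan block; the rank sequence gives block sizes [3].

For λ = -3: algebraic multiplicity 1 gives one 1×1 block.

For λ = 2: rank(A - 2I) = 4. The eigenspace has dimension 6 - 4 = 2, so there are 2 Jordan blocks; the rank sequence gives block sizes [1, 1].

Assembling the blocks gives the Jordan form J above.

J = [[-4, 1, 0, 0, 0, 0], [0, -4, 1, 0, 0, 0], [0, 0, -4, 0, 0, 0], [0, 0, 0, -3, 0, 0], [0, 0, 0, 0, 2, 0], [0, 0, 0, 0, 0, 2]]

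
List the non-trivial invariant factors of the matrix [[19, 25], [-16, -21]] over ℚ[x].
The Jordan structure of A has elementary divisors (x + 1)^2. Arranging the block sizes at each eigenvalue in decreasing order and taking row products gives the invariant factors.

Invariant factors (smallest first, each dividing the next): (x + 1)^2.

Check: the last factor (x + 1)^2 is the minimal polynomial, and the product (x + 1)^2 is the characteristic polynomial.

(x + 1)^2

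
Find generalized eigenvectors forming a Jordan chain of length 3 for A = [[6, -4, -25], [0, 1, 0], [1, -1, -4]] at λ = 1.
v_1 = [[18, 1, 4]]^T, v_2 = [[-14, 0, -3]]^T, v_3 = [[5, 0, 1]]^T

We seek v_1 ∈ ker((A - I)^3) \ ker((A - I)^2), then set v_{i+1} = (A - I) v_i.

One such chain is v_1 = [[18, 1, 4]]^T, v_2 = [[-14, 0, -3]]^T, v_3 = [[5, 0, 1]]^T. Check: (A - I) v_3 = [[0, 0, 0]]^T = 0.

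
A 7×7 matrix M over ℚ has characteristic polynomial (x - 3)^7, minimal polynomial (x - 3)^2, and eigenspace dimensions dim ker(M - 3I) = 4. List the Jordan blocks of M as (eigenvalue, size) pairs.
λ = 3: algebraic multiplicity 7 (exponent in χ_M), largest block size 2 (exponent in m_M), 4 blocks (geometric multiplicity). These force block sizes [2, 2, 2, 1].

Jordan blocks: (3, 2), (3, 2), (3, 2), (3, 1)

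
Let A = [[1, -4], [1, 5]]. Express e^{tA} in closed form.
e^{tA} = [[(1 - 2*t)*e^{3*t}, -4*t*e^{3*t}], [t*e^{3*t}, (2*t + 1)*e^{3*t}]]

A has Jordan form J = [[3, 1], [0, 3]] with A = PJP^{-1}, so e^{tA} = P e^{tJ} P^{-1}.

For a Jordan block J_k(λ), e^{tJ_k(λ)} = e^{λt} · (I + tN + t^2 N^2/2! + ... + t^{k-1} N^{k-1}/(k-1)!) where N is the nilpotent superdiagonal part.

Assembling the blocks and conjugating back gives the entries of e^{tA} as shown above.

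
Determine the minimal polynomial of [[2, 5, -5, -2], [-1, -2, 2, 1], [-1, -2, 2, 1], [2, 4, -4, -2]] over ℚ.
m_A(x) = x^3

The characteristic polynomial factors as x^4. The minimal polynomial is ∏(x - λ)^{k_λ} where k_λ is the size of the largest Jordan block at λ.

For λ = 0: rank(A) = 2, and the largest Jordan block has size 3 (the smallest k with rank(A^k) = rank(A^(k+1))).

So m_A(x) = x^3.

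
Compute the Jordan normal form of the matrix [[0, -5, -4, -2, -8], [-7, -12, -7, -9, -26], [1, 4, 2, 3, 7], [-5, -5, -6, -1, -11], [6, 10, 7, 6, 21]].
The characteristic polynomial is det(xI - A) = (x - 2)^5, so the eigenvalues are 2 (algebraic multiplicity 5).

For λ = 2: rank(A - 2I) = 3, rank((A - 2I)^2) = 1, rank((A - 2I)^3) = 0. The eigenspace has dimension 5 - 3 = 2, so there are 2 Jordan blocks; the rank sequence gives block sizes [3, 2].

Assembling the blocks gives the Jordan form J above.

J = [[2, 1, 0, 0, 0], [0, 2, 1, 0, 0], [0, 0, 2, 0, 0], [0, 0, 0, 2, 1], [0, 0, 0, 0, 2]]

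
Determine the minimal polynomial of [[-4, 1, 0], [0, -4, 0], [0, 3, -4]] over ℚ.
The characteristic polynomial factors as (x + 4)^3. The minimal polynomial is ∏(x - λ)^{k_λ} where k_λ is the size of the largest Jordan block at λ.

For λ = -4: rank(A + 4I) = 1, and the largest Jordan block has size 2 (the smallest k with rank((A + 4I)^k) = rank((A + 4I)^(k+1))).

So m_A(x) = (x + 4)^2.

m_A(x) = (x + 4)^2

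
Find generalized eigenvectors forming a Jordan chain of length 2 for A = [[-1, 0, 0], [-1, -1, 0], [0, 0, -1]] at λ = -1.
v_1 = [[1, 1, 0]]^T, v_2 = [[0, -1, 0]]^T

We seek v_1 ∈ ker((A + I)^2) \ ker(A + I), then set v_{i+1} = (A + I) v_i.

One such chain is v_1 = [[1, 1, 0]]^T, v_2 = [[0, -1, 0]]^T. Check: (A + I) v_2 = [[0, 0, 0]]^T = 0.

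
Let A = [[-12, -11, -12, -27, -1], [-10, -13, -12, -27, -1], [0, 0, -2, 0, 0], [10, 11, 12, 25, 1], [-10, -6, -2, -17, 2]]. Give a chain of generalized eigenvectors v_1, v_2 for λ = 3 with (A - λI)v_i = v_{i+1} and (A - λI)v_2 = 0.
v_1 = [[0, 0, 0, 0, 1]]^T, v_2 = [[-1, -1, 0, 1, -1]]^T

We seek v_1 ∈ ker((A - 3I)^2) \ ker(A - 3I), then set v_{i+1} = (A - 3I) v_i.

One such chain is v_1 = [[0, 0, 0, 0, 1]]^T, v_2 = [[-1, -1, 0, 1, -1]]^T. Check: (A - 3I) v_2 = [[0, 0, 0, 0, 0]]^T = 0.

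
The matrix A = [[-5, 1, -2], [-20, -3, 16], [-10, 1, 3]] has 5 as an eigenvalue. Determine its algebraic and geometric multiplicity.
algebraic multiplicity 1, geometric multiplicity 1

The characteristic polynomial is (x - 5)(x + 5)^2, so the factor x - 5 appears with exponent 1: the algebraic multiplicity is 1.

rank(A - 5I) = 2, so the eigenspace has dimension 3 - 2 = 1: the geometric multiplicity is 1.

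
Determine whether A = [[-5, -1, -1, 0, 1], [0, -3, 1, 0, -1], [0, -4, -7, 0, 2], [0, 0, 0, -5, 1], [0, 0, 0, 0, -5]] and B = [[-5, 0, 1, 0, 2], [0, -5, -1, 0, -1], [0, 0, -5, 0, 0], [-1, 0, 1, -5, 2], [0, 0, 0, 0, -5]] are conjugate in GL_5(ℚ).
Two matrices over a field are similar if and only if they have the same invariant factors.

Both A and B have characteristic polynomial (x + 5)^5 and minimal polynomial (x + 5)^3. Computing further, both have invariant factors (x + 5)^2, (x + 5)^3. Hence A and B are similar.

Yes.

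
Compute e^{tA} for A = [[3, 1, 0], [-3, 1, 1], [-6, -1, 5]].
e^{tA} = [[(2 - 3*t^2)*e^{3*t}/2, t*(1 - t)*e^{3*t}, t^2*e^{3*t}/2], [-3*t*e^{3*t}, (1 - 2*t)*e^{3*t}, t*e^{3*t}], [3*t*(-3*t - 4)*e^{3*t}/2, -t*(3*t + 1)*e^{3*t}, (3*t^2 + 4*t + 2)*e^{3*t}/2]]

A has Jordan form J = [[3, 1, 0], [0, 3, 1], [0, 0, 3]] with A = PJP^{-1}, so e^{tA} = P e^{tJ} P^{-1}.

For a Jordan block J_k(λ), e^{tJ_k(λ)} = e^{λt} · (I + tN + t^2 N^2/2! + ... + t^{k-1} N^{k-1}/(k-1)!) where N is the nilpotent superdiagonal part.

Assembling the blocks and conjugating back gives the entries of e^{tA} as shown above.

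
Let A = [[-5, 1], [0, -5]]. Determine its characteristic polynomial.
xI - A = [[x + 5, -1], [0, x + 5]].

Expanding det(xI - A) along the first row:
det(xI - A) = + (x + 5)·det([[x + 5]]) - (-1)·det([[0]]).

Evaluating gives χ_A(x) = x^2 + 10x + 25 = (x + 5)^2.

χ_A(x) = (x + 5)^2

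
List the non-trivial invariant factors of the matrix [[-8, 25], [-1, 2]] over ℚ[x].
(x + 3)^2

The Jordan structure of A has elementary divisors (x + 3)^2. Arranging the block sizes at each eigenvalue in decreasing order and taking row products gives the invariant factors.

Invariant factors (smallest first, each dividing the next): (x + 3)^2.

Check: the last factor (x + 3)^2 is the minimal polynomial, and the product (x + 3)^2 is the characteristic polynomial.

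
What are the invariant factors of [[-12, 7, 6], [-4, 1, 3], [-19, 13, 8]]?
(x + 1)^3

The Jordan structure of A has elementary divisors (x + 1)^3. Arranging the block sizes at each eigenvalue in decreasing order and taking row products gives the invariant factors.

Invariant factors (smallest first, each dividing the next): (x + 1)^3.

Check: the last factor (x + 1)^3 is the minimal polynomial, and the product (x + 1)^3 is the characteristic polynomial.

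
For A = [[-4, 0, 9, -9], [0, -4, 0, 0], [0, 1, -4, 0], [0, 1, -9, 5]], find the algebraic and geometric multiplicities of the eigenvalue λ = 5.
algebraic multiplicity 1, geometric multiplicity 1

The characteristic polynomial is (x - 5)(x + 4)^3, so the factor x - 5 appears with exponent 1: the algebraic multiplicity is 1.

rank(A - 5I) = 3, so the eigenspace has dimension 4 - 3 = 1: the geometric multiplicity is 1.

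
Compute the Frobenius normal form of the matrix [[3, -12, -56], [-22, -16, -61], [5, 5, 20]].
R = [[0, 0, 15], [1, 0, -13], [0, 1, 7]]

The invariant factors of A (the non-unit diagonal entries of the Smith normal form of xI - A over ℚ[x]) are (x - 5)(x^2 - 2x + 3), each dividing the next. The characteristic polynomial is their product, (x - 5)(x^2 - 2x + 3).

The rational canonical form is the block-diagonal matrix of companion matrices C(f_i):
R = [[0, 0, 15], [1, 0, -13], [0, 1, 7]].

Note the characteristic polynomial does not split into linear factors over ℚ, so A has no Jordan form over ℚ; the rational canonical form exists over any field.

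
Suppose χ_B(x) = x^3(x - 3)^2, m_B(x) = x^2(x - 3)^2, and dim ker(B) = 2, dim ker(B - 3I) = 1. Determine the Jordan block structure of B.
Jordan blocks: (0, 2), (0, 1), (3, 2)

λ = 0: algebraic multiplicity 3 (exponent in χ_B), largest block size 2 (exponent in m_B), 2 blocks (geometric multiplicity). These force block sizes [2, 1].
λ = 3: algebraic multiplicity 2 (exponent in χ_B), largest block size 2 (exponent in m_B), 1 block (geometric multiplicity). This forces block sizes [2].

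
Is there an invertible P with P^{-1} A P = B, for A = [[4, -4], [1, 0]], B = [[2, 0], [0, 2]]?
No.

Both have characteristic polynomial (x - 2)^2, but the minimal polynomial of A is (x - 2)^2 while the minimal polynomial of B is x - 2. The minimal polynomial is a similarity invariant, so A and B are not similar.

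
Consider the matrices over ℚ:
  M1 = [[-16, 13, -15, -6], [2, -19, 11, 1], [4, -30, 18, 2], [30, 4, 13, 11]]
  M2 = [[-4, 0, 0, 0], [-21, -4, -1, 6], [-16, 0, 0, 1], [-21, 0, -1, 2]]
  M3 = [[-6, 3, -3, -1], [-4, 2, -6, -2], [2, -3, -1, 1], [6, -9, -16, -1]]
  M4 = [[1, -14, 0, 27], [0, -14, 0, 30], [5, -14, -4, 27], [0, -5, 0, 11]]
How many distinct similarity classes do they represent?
2 classes: {M1}, {M2, M3, M4}

Characteristic polynomials: χ_{M1} = (x - 1)^2(x + 4)^2, χ_{M2} = (x - 1)^2(x + 4)^2, χ_{M3} = (x - 1)^2(x + 4)^2, χ_{M4} = (x - 1)^2(x + 4)^2.

{M1}: invariant factors (x - 1)^2(x + 4)^2.

{M2, M3, M4}: invariant factors x + 4, (x - 1)^2(x + 4).

Matrices are similar if and only if their invariant-factor lists agree; the partition into similarity classes is {M1}, {M2, M3, M4}.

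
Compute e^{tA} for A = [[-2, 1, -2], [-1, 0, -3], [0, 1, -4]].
A has Jordan form J = [[-2, 1, 0], [0, -2, 1], [0, 0, -2]] with A = PJP^{-1}, so e^{tA} = P e^{tJ} P^{-1}.

For a Jordan block J_k(λ), e^{tJ_k(λ)} = e^{λt} · (I + tN + t^2 N^2/2! + ... + t^{k-1} N^{k-1}/(k-1)!) where N is the nilpotent superdiagonal part.

Assembling the blocks and conjugating back gives the entries of e^{tA} as shown above.

e^{tA} = [[(2 - t^2)*e^{-2*t}/2, t*e^{-2*t}, t*(t - 4)*e^{-2*t}/2], [t*(-t - 1)*e^{-2*t}, (2*t + 1)*e^{-2*t}, t*(t - 3)*e^{-2*t}], [-t^2*e^{-2*t}/2, t*e^{-2*t}, (t^2 - 4*t + 2)*e^{-2*t}/2]]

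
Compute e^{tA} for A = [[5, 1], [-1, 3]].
e^{tA} = [[(t + 1)*e^{4*t}, t*e^{4*t}], [-t*e^{4*t}, (1 - t)*e^{4*t}]]

A has Jordan form J = [[4, 1], [0, 4]] with A = PJP^{-1}, so e^{tA} = P e^{tJ} P^{-1}.

For a Jordan block J_k(λ), e^{tJ_k(λ)} = e^{λt} · (I + tN + t^2 N^2/2! + ... + t^{k-1} N^{k-1}/(k-1)!) where N is the nilpotent superdiagonal part.

Assembling the blocks and conjugating back gives the entries of e^{tA} as shown above.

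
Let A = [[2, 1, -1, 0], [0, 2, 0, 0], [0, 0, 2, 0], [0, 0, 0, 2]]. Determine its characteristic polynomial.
χ_A(x) = (x - 2)^4

xI - A = [[x - 2, -1, 1, 0], [0, x - 2, 0, 0], [0, 0, x - 2, 0], [0, 0, 0, x - 2]].

Expanding det(xI - A) along the first row:
det(xI - A) = + (x - 2)·det([[x - 2, 0, 0], [0, x - 2, 0], [0, 0, x - 2]]) - (-1)·det([[0, 0, 0], [0, x - 2, 0], [0, 0, x - 2]]) + (1)·det([[0, x - 2, 0], [0, 0, 0], [0, 0, x - 2]]) - (0)·det([[0, x - 2, 0], [0, 0, x - 2], [0, 0, 0]]).

Evaluating gives χ_A(x) = x^4 - 8x^3 + 24x^2 - 32x + 16 = (x - 2)^4.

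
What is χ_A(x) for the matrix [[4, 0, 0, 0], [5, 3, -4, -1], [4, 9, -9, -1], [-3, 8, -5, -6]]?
xI - A = [[x - 4, 0, 0, 0], [-5, x - 3, 4, 1], [-4, -9, x + 9, 1], [3, -8, 5, x + 6]].

Expanding det(xI - A) along the first row:
det(xI - A) = + (x - 4)·det([[x - 3, 4, 1], [-9, x + 9, 1], [-8, 5, x + 6]]) - (0)·det([[-5, 4, 1], [-4, x + 9, 1], [3, 5, x + 6]]) + (0)·det([[-5, x - 3, 1], [-4, -9, 1], [3, -8, x + 6]]) - (0)·det([[-5, x - 3, 4], [-4, -9, x + 9], [3, -8, 5]]).

Evaluating gives χ_A(x) = x^4 + 8x^3 - 128x - 256 = (x - 4)(x + 4)^3.

χ_A(x) = (x - 4)(x + 4)^3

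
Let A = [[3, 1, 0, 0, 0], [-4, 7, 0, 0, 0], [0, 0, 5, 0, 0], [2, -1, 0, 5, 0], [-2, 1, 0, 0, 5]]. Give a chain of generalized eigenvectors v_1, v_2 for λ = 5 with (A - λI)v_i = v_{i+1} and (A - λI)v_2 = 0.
v_1 = [[0, 1, 0, 0, 0]]^T, v_2 = [[1, 2, 0, -1, 1]]^T

We seek v_1 ∈ ker((A - 5I)^2) \ ker(A - 5I), then set v_{i+1} = (A - 5I) v_i.

One such chain is v_1 = [[0, 1, 0, 0, 0]]^T, v_2 = [[1, 2, 0, -1, 1]]^T. Check: (A - 5I) v_2 = [[0, 0, 0, 0, 0]]^T = 0.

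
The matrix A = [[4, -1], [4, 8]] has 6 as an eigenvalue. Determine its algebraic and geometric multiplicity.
algebraic multiplicity 2, geometric multiplicity 1

The characteristic polynomial is (x - 6)^2, so the factor x - 6 appears with exponent 2: the algebraic multiplicity is 2.

rank(A - 6I) = 1, so the eigenspace has dimension 2 - 1 = 1: the geometric multiplicity is 1.

Since 1 < 2, A is not diagonalizable.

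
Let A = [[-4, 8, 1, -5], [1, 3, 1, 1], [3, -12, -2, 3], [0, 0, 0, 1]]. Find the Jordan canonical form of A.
J = [[-5, 0, 0, 0], [0, 1, 1, 0], [0, 0, 1, 0], [0, 0, 0, 1]]

The characteristic polynomial is det(xI - A) = (x - 1)^3(x + 5), so the eigenvalues are -5 (algebraic multiplicity 1), 1 (algebraic multiplicity 3).

For λ = -5: algebraic multiplicity 1 gives one 1×1 block.

For λ = 1: rank(A - I) = 2, rank((A - I)^2) = 1. The eigenspace has dimension 4 - 2 = 2, so there are 2 Jordan blocks; the rank sequence gives block sizes [2, 1].

Assembling the blocks gives the Jordan form J above.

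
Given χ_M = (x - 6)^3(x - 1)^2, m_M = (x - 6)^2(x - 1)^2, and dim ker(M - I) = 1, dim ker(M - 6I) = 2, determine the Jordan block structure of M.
Jordan blocks: (1, 2), (6, 2), (6, 1)

λ = 1: algebraic multiplicity 2 (exponent in χ_M), largest block size 2 (exponent in m_M), 1 block (geometric multiplicity). This forces block sizes [2].
λ = 6: algebraic multiplicity 3 (exponent in χ_M), largest block size 2 (exponent in m_M), 2 blocks (geometric multiplicity). These force block sizes [2, 1].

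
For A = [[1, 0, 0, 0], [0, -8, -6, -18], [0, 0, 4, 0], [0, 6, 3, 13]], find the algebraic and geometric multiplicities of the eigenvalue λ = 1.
The characteristic polynomial is (x - 4)^2(x - 1)^2, so the factor x - 1 appears with exponent 2: the algebraic multiplicity is 2.

rank(A - I) = 2, so the eigenspace has dimension 4 - 2 = 2: the geometric multiplicity is 2.

algebraic multiplicity 2, geometric multiplicity 2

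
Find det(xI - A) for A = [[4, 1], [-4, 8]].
xI - A = [[x - 4, -1], [4, x - 8]].

Expanding det(xI - A) along the first row:
det(xI - A) = + (x - 4)·det([[x - 8]]) - (-1)·det([[4]]).

Evaluating gives χ_A(x) = x^2 - 12x + 36 = (x - 6)^2.

χ_A(x) = (x - 6)^2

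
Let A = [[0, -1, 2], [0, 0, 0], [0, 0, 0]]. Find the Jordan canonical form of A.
The characteristic polynomial is det(xI - A) = x^3, so the eigenvalues are 0 (algebraic multiplicity 3).

For λ = 0: rank(A) = 1, rank(A^2) = 0. The eigenspace has dimension 3 - 1 = 2, so there are 2 Jordan blocks; the rank sequence gives block sizes [2, 1].

Assembling the blocks gives the Jordan form J above.

J = [[0, 1, 0], [0, 0, 0], [0, 0, 0]]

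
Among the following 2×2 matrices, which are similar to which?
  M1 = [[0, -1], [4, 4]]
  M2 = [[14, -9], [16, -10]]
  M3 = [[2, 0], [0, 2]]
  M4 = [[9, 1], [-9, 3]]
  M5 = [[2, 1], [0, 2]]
3 classes: {M1, M2, M5}, {M3}, {M4}

Characteristic polynomials: χ_{M1} = (x - 2)^2, χ_{M2} = (x - 2)^2, χ_{M3} = (x - 2)^2, χ_{M4} = (x - 6)^2, χ_{M5} = (x - 2)^2.

{M1, M2, M5}: invariant factors (x - 2)^2.

{M3}: invariant factors x - 2, x - 2.

{M4}: invariant factors (x - 6)^2.

Matrices are similar if and only if their invariant-factor lists agree; the partition into similarity classes is {M1, M2, M5}, {M3}, {M4}.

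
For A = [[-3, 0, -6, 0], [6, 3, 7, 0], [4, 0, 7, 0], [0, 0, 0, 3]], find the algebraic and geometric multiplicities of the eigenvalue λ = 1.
algebraic multiplicity 1, geometric multiplicity 1

The characteristic polynomial is (x - 3)^3(x - 1), so the factor x - 1 appears with exponent 1: the algebraic multiplicity is 1.

rank(A - I) = 3, so the eigenspace has dimension 4 - 3 = 1: the geometric multiplicity is 1.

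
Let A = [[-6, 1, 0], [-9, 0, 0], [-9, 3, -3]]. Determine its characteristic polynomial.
χ_A(x) = (x + 3)^3

xI - A = [[x + 6, -1, 0], [9, x, 0], [9, -3, x + 3]].

Expanding det(xI - A) along the first row:
det(xI - A) = + (x + 6)·det([[x, 0], [-3, x + 3]]) - (-1)·det([[9, 0], [9, x + 3]]) + (0)·det([[9, x], [9, -3]]).

Evaluating gives χ_A(x) = x^3 + 9x^2 + 27x + 27 = (x + 3)^3.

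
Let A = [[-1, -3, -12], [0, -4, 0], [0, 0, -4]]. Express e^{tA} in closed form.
A has Jordan form J = [[-4, 0, 0], [0, -4, 0], [0, 0, -1]] with A = PJP^{-1}, so e^{tA} = P e^{tJ} P^{-1}.

For a Jordan block J_k(λ), e^{tJ_k(λ)} = e^{λt} · (I + tN + t^2 N^2/2! + ... + t^{k-1} N^{k-1}/(k-1)!) where N is the nilpotent superdiagonal part.

Assembling the blocks and conjugating back gives the entries of e^{tA} as shown above.

e^{tA} = [[e^{-t}, (1 - e^{3*t})*e^{-4*t}, -4*e^{-t} + 4*e^{-4*t}], [0, e^{-4*t}, 0], [0, 0, e^{-4*t}]]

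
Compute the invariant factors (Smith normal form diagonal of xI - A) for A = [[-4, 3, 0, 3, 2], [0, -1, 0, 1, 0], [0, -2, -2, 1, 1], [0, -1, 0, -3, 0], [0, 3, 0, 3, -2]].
(x + 2)^2, (x + 2)^2(x + 4)

The Jordan structure of A has elementary divisors (x + 4), (x + 2)^2, (x + 2)^2. Arranging the block sizes at each eigenvalue in decreasing order and taking row products gives the invariant factors.

Invariant factors (smallest first, each dividing the next): (x + 2)^2, (x + 2)^2(x + 4).

Check: the last factor (x + 2)^2(x + 4) is the minimal polynomial, and the product (x + 2)^4(x + 4) is the characteristic polynomial.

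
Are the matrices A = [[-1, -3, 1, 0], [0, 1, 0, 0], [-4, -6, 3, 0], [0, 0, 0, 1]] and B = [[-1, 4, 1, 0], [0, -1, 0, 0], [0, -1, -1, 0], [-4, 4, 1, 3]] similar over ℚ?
trace(A) = 4 but trace(B) = 0. The trace is a similarity invariant, so A and B are not similar.

No.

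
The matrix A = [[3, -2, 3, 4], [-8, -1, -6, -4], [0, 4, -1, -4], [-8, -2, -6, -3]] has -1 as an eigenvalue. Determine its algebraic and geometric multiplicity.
The characteristic polynomial is (x - 1)(x + 1)^3, so the factor x + 1 appears with exponent 3: the algebraic multiplicity is 3.

rank(A + I) = 2, so the eigenspace has dimension 4 - 2 = 2: the geometric multiplicity is 2.

Since 2 < 3, A is not diagonalizable.

algebraic multiplicity 3, geometric multiplicity 2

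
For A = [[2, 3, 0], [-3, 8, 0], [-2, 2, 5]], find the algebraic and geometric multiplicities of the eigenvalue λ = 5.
algebraic multiplicity 3, geometric multiplicity 2

The characteristic polynomial is (x - 5)^3, so the factor x - 5 appears with exponent 3: the algebraic multiplicity is 3.

rank(A - 5I) = 1, so the eigenspace has dimension 3 - 1 = 2: the geometric multiplicity is 2.

Since 2 < 3, A is not diagonalizable.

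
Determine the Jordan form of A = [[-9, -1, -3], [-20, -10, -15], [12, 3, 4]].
The characteristic polynomial is det(xI - A) = (x + 5)^3, so the eigenvalues are -5 (algebraic multiplicity 3).

For λ = -5: rank(A + 5I) = 1, rank((A + 5I)^2) = 0. The eigenspace has dimension 3 - 1 = 2, so there are 2 Jordan blocks; the rank sequence gives block sizes [2, 1].

Assembling the blocks gives the Jordan form J above.

J = [[-5, 1, 0], [0, -5, 0], [0, 0, -5]]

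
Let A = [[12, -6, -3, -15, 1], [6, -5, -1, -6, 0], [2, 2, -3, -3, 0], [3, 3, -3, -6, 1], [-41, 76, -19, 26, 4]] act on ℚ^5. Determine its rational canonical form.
R = [[0, 0, 0, 0, -9], [1, 0, 0, 0, 3], [0, 1, 0, 0, 9], [0, 0, 1, 0, 0], [0, 0, 0, 1, 2]]

The invariant factors of A (the non-unit diagonal entries of the Smith normal form of xI - A over ℚ[x]) are (x - 3)(x + 1)(x^3 + 3x - 3), each dividing the next. The characteristic polynomial is their product, (x - 3)(x + 1)(x^3 + 3x - 3).

The rational canonical form is the block-diagonal matrix of companion matrices C(f_i):
R = [[0, 0, 0, 0, -9], [1, 0, 0, 0, 3], [0, 1, 0, 0, 9], [0, 0, 1, 0, 0], [0, 0, 0, 1, 2]].

Note the characteristic polynomial does not split into linear factors over ℚ, so A has no Jordan form over ℚ; the rational canonical form exists over any field.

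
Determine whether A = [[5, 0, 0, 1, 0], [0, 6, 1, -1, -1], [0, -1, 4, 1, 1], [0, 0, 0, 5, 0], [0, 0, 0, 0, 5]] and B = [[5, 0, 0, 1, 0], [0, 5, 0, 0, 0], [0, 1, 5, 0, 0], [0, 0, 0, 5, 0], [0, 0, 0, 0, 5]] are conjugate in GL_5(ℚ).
Yes.

Two matrices over a field are similar if and only if they have the same invariant factors.

Both A and B have characteristic polynomial (x - 5)^5 and minimal polynomial (x - 5)^2. Computing further, both have invariant factors x - 5, (x - 5)^2, (x - 5)^2. Hence A and B are similar.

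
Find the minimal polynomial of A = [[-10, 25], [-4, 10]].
m_A(x) = x^2

The characteristic polynomial factors as x^2. The minimal polynomial is ∏(x - λ)^{k_λ} where k_λ is the size of the largest Jordan block at λ.

For λ = 0: rank(A) = 1, and the largest Jordan block has size 2 (the smallest k with rank(A^k) = rank(A^(k+1))).

So m_A(x) = x^2.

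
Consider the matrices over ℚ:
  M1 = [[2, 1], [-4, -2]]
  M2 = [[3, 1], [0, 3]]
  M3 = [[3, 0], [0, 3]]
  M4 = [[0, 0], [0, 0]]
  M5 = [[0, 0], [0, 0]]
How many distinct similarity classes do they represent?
Characteristic polynomials: χ_{M1} = x^2, χ_{M2} = (x - 3)^2, χ_{M3} = (x - 3)^2, χ_{M4} = x^2, χ_{M5} = x^2.

{M1}: invariant factors x^2.

{M2}: invariant factors (x - 3)^2.

{M3}: invariant factors x - 3, x - 3.

{M4, M5}: invariant factors x, x.

Matrices are similar if and only if their invariant-factor lists agree; the partition into similarity classes is {M1}, {M2}, {M3}, {M4, M5}.

4 classes: {M1}, {M2}, {M3}, {M4, M5}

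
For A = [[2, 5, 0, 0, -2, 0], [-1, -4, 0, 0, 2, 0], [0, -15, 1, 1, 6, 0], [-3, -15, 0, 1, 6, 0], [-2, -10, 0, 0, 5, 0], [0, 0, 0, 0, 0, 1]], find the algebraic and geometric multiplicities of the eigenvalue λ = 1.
algebraic multiplicity 6, geometric multiplicity 4

The characteristic polynomial is (x - 1)^6, so the factor x - 1 appears with exponent 6: the algebraic multiplicity is 6.

rank(A - I) = 2, so the eigenspace has dimension 6 - 2 = 4: the geometric multiplicity is 4.

Since 4 < 6, A is not diagonalizable.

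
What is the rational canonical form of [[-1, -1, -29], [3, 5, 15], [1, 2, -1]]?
The invariant factors of A (the non-unit diagonal entries of the Smith normal form of xI - A over ℚ[x]) are (x - 4)(x^2 + x - 3), each dividing the next. The characteristic polynomial is their product, (x - 4)(x^2 + x - 3).

The rational canonical form is the block-diagonal matrix of companion matrices C(f_i):
R = [[0, 0, -12], [1, 0, 7], [0, 1, 3]].

Note the characteristic polynomial does not split into linear factors over ℚ, so A has no Jordan form over ℚ; the rational canonical form exists over any field.

R = [[0, 0, -12], [1, 0, 7], [0, 1, 3]]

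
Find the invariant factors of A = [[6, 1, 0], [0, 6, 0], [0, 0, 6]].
x - 6, (x - 6)^2

The Jordan structure of A has elementary divisors (x - 6)^2, (x - 6). Arranging the block sizes at each eigenvalue in decreasing order and taking row products gives the invariant factors.

Invariant factors (smallest first, each dividing the next): x - 6, (x - 6)^2.

Check: the last factor (x - 6)^2 is the minimal polynomial, and the product (x - 6)^3 is the characteristic polynomial.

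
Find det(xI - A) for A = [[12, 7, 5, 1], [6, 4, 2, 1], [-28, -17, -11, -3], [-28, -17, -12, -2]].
χ_A(x) = x(x - 1)^3

xI - A = [[x - 12, -7, -5, -1], [-6, x - 4, -2, -1], [28, 17, x + 11, 3], [28, 17, 12, x + 2]].

Expanding det(xI - A) along the first row:
det(xI - A) = + (x - 12)·det([[x - 4, -2, -1], [17, x + 11, 3], [17, 12, x + 2]]) - (-7)·det([[-6, -2, -1], [28, x + 11, 3], [28, 12, x + 2]]) + (-5)·det([[-6, x - 4, -1], [28, 17, 3], [28, 17, x + 2]]) - (-1)·det([[-6, x - 4, -2], [28, 17, x + 11], [28, 17, 12]]).

Evaluating gives χ_A(x) = x^4 - 3x^3 + 3x^2 - x = x(x - 1)^3.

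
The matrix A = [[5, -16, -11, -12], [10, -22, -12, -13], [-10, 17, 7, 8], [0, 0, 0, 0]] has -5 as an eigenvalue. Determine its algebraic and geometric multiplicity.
The characteristic polynomial is x^2(x + 5)^2, so the factor x + 5 appears with exponent 2: the algebraic multiplicity is 2.

rank(A + 5I) = 3, so the eigenspace has dimension 4 - 3 = 1: the geometric multiplicity is 1.

Since 1 < 2, A is not diagonalizable.

algebraic multiplicity 2, geometric multiplicity 1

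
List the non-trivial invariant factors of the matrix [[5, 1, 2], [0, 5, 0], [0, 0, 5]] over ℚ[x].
The Jordan structure of A has elementary divisors (x - 5)^2, (x - 5). Arranging the block sizes at each eigenvalue in decreasing order and taking row products gives the invariant factors.

Invariant factors (smallest first, each dividing the next): x - 5, (x - 5)^2.

Check: the last factor (x - 5)^2 is the minimal polynomial, and the product (x - 5)^3 is the characteristic polynomial.

x - 5, (x - 5)^2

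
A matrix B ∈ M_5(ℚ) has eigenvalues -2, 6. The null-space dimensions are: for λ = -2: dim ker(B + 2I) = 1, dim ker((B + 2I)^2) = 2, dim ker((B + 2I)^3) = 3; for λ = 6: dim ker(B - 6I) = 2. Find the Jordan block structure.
λ = -2: successive nullity increments [1, 1, 1] count blocks of size ≥ k; block sizes are [3].
λ = 6: successive nullity increments [2] count blocks of size ≥ k; block sizes are [1, 1].

Jordan blocks: (-2, 3), (6, 1), (6, 1)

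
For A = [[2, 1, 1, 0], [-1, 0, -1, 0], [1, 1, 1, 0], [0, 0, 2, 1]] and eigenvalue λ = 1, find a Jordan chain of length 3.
v_1 = [[0, -1, 1, 0]]^T, v_2 = [[0, 0, -1, 2]]^T, v_3 = [[-1, 1, 0, -2]]^T

We seek v_1 ∈ ker((A - I)^3) \ ker((A - I)^2), then set v_{i+1} = (A - I) v_i.

One such chain is v_1 = [[0, -1, 1, 0]]^T, v_2 = [[0, 0, -1, 2]]^T, v_3 = [[-1, 1, 0, -2]]^T. Check: (A - I) v_3 = [[0, 0, 0, 0]]^T = 0.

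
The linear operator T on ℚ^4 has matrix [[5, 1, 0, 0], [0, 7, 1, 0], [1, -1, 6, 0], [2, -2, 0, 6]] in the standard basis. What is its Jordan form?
The characteristic polynomial is det(xI - A) = (x - 6)^4, so the eigenvalues are 6 (algebraic multiplicity 4).

For λ = 6: rank(A - 6I) = 2, rank((A - 6I)^2) = 1, rank((A - 6I)^3) = 0. The eigenspace has dimension 4 - 2 = 2, so there are 2 Jordan blocks; the rank sequence gives block sizes [3, 1].

Assembling the blocks gives the Jordan form J above.

J = [[6, 1, 0, 0], [0, 6, 1, 0], [0, 0, 6, 0], [0, 0, 0, 6]]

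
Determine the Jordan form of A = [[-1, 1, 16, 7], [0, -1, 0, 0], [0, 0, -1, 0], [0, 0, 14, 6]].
The characteristic polynomial is det(xI - A) = (x - 6)(x + 1)^3, so the eigenvalues are -1 (algebraic multiplicity 3), 6 (algebraic multiplicity 1).

For λ = -1: rank(A + I) = 2, rank((A + I)^2) = 1. The eigenspace has dimension 4 - 2 = 2, so there are 2 Jordan blocks; the rank sequence gives block sizes [2, 1].

For λ = 6: algebraic multiplicity 1 gives one 1×1 block.

Assembling the blocks gives the Jordan form J above.

J = [[-1, 1, 0, 0], [0, -1, 0, 0], [0, 0, -1, 0], [0, 0, 0, 6]]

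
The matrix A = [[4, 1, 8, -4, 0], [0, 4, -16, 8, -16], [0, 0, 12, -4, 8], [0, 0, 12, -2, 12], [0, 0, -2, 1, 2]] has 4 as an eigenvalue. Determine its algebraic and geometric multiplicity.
The characteristic polynomial is (x - 4)^5, so the factor x - 4 appears with exponent 5: the algebraic multiplicity is 5.

rank(A - 4I) = 2, so the eigenspace has dimension 5 - 2 = 3: the geometric multiplicity is 3.

Since 3 < 5, A is not diagonalizable.

algebraic multiplicity 5, geometric multiplicity 3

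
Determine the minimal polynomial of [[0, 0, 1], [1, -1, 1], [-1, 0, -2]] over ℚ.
The characteristic polynomial factors as (x + 1)^3. The minimal polynomial is ∏(x - λ)^{k_λ} where k_λ is the size of the largest Jordan block at λ.

For λ = -1: rank(A + I) = 1, and the largest Jordan block has size 2 (the smallest k with rank((A + I)^k) = rank((A + I)^(k+1))).

So m_A(x) = (x + 1)^2.

m_A(x) = (x + 1)^2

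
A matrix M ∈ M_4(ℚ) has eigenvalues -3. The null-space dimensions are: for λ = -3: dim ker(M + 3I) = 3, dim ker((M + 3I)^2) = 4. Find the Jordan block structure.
Jordan blocks: (-3, 2), (-3, 1), (-3, 1)

λ = -3: successive nullity increments [3, 1] count blocks of size ≥ k; block sizes are [2, 1, 1].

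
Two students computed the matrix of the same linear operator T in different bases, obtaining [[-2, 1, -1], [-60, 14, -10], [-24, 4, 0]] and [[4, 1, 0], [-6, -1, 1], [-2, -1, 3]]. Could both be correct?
trace(A) = 12 but trace(B) = 6. The trace is a similarity invariant, so A and B are not similar.

No.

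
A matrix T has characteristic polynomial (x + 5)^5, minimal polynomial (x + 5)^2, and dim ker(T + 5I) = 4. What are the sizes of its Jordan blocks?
λ = -5: algebraic multiplicity 5 (exponent in χ_T), largest block size 2 (exponent in m_T), 4 blocks (geometric multiplicity). These force block sizes [2, 1, 1, 1].

Jordan blocks: (-5, 2), (-5, 1), (-5, 1), (-5, 1)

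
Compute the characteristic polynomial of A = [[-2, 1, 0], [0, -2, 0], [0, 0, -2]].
xI - A = [[x + 2, -1, 0], [0, x + 2, 0], [0, 0, x + 2]].

Expanding det(xI - A) along the first row:
det(xI - A) = + (x + 2)·det([[x + 2, 0], [0, x + 2]]) - (-1)·det([[0, 0], [0, x + 2]]) + (0)·det([[0, x + 2], [0, 0]]).

Evaluating gives χ_A(x) = x^3 + 6x^2 + 12x + 8 = (x + 2)^3.

χ_A(x) = (x + 2)^3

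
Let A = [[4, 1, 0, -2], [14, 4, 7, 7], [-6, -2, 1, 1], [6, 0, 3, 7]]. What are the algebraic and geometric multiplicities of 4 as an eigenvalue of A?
algebraic multiplicity 4, geometric multiplicity 2

The characteristic polynomial is (x - 4)^4, so the factor x - 4 appears with exponent 4: the algebraic multiplicity is 4.

rank(A - 4I) = 2, so the eigenspace has dimension 4 - 2 = 2: the geometric multiplicity is 2.

Since 2 < 4, A is not diagonalizable.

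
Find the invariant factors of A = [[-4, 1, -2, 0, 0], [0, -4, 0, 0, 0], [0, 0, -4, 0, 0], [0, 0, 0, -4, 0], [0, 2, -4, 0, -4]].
The Jordan structure of A has elementary divisors (x + 4)^2, (x + 4), (x + 4), (x + 4). Arranging the block sizes at each eigenvalue in decreasing order and taking row products gives the invariant factors.

Invariant factors (smallest first, each dividing the next): x + 4, x + 4, x + 4, (x + 4)^2.

Check: the last factor (x + 4)^2 is the minimal polynomial, and the product (x + 4)^5 is the characteristic polynomial.

x + 4, x + 4, x + 4, (x + 4)^2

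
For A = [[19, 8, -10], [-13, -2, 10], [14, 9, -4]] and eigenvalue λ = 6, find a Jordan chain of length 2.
We seek v_1 ∈ ker((A - 6I)^2) \ ker(A - 6I), then set v_{i+1} = (A - 6I) v_i.

One such chain is v_1 = [[4, -3, 3]]^T, v_2 = [[-2, 2, -1]]^T. Check: (A - 6I) v_2 = [[0, 0, 0]]^T = 0.

v_1 = [[4, -3, 3]]^T, v_2 = [[-2, 2, -1]]^T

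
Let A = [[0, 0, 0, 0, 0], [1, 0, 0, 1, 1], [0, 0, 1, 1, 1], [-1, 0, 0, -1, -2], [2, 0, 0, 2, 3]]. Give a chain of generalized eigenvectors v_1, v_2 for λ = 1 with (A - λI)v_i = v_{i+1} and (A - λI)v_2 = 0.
We seek v_1 ∈ ker((A - I)^2) \ ker(A - I), then set v_{i+1} = (A - I) v_i.

One such chain is v_1 = [[0, 1, 0, 1, 0]]^T, v_2 = [[0, 0, 1, -2, 2]]^T. Check: (A - I) v_2 = [[0, 0, 0, 0, 0]]^T = 0.

v_1 = [[0, 1, 0, 1, 0]]^T, v_2 = [[0, 0, 1, -2, 2]]^T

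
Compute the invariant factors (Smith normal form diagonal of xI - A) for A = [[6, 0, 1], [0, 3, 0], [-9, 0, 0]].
x - 3, (x - 3)^2

The Jordan structure of A has elementary divisors (x - 3)^2, (x - 3). Arranging the block sizes at each eigenvalue in decreasing order and taking row products gives the invariant factors.

Invariant factors (smallest first, each dividing the next): x - 3, (x - 3)^2.

Check: the last factor (x - 3)^2 is the minimal polynomial, and the product (x - 3)^3 is the characteristic polynomial.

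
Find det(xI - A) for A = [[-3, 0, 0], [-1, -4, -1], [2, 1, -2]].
χ_A(x) = (x + 3)^3

xI - A = [[x + 3, 0, 0], [1, x + 4, 1], [-2, -1, x + 2]].

Expanding det(xI - A) along the first row:
det(xI - A) = + (x + 3)·det([[x + 4, 1], [-1, x + 2]]) - (0)·det([[1, 1], [-2, x + 2]]) + (0)·det([[1, x + 4], [-2, -1]]).

Evaluating gives χ_A(x) = x^3 + 9x^2 + 27x + 27 = (x + 3)^3.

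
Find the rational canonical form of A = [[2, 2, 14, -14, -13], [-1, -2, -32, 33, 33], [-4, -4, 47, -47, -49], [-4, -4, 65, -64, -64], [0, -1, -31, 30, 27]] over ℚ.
The invariant factors of A (the non-unit diagonal entries of the Smith normal form of xI - A over ℚ[x]) are (x - 5)^2(x^3 - x + 3), each dividing the next. The characteristic polynomial is their product, (x - 5)^2(x^3 - x + 3).

The rational canonical form is the block-diagonal matrix of companion matrices C(f_i):
R = [[0, 0, 0, 0, -75], [1, 0, 0, 0, 55], [0, 1, 0, 0, -13], [0, 0, 1, 0, -24], [0, 0, 0, 1, 10]].

Note the characteristic polynomial does not split into linear factors over ℚ, so A has no Jordan form over ℚ; the rational canonical form exists over any field.

R = [[0, 0, 0, 0, -75], [1, 0, 0, 0, 55], [0, 1, 0, 0, -13], [0, 0, 1, 0, -24], [0, 0, 0, 1, 10]]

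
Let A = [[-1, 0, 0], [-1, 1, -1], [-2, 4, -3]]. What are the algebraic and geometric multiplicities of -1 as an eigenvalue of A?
algebraic multiplicity 3, geometric multiplicity 2

The characteristic polynomial is (x + 1)^3, so the factor x + 1 appears with exponent 3: the algebraic multiplicity is 3.

rank(A + I) = 1, so the eigenspace has dimension 3 - 1 = 2: the geometric multiplicity is 2.

Since 2 < 3, A is not diagonalizable.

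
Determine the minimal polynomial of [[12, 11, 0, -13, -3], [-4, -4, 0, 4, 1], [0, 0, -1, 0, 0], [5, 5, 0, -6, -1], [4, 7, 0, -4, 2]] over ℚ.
The characteristic polynomial factors as (x - 3)^2(x + 1)^3. The minimal polynomial is ∏(x - λ)^{k_λ} where k_λ is the size of the largest Jordan block at λ.

For λ = -1: rank(A + I) = 3, and the largest Jordan block has size 2 (the smallest k with rank((A + I)^k) = rank((A + I)^(k+1))).
For λ = 3: rank(A - 3I) = 4, and the largest Jordan block has size 2 (the smallest k with rank((A - 3I)^k) = rank((A - 3I)^(k+1))).

So m_A(x) = (x - 3)^2(x + 1)^2.

m_A(x) = (x - 3)^2(x + 1)^2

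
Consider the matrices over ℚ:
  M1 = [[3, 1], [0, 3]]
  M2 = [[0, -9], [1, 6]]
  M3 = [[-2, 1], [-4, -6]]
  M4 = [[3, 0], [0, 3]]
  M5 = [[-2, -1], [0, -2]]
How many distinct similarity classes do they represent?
4 classes: {M1, M2}, {M3}, {M4}, {M5}

Characteristic polynomials: χ_{M1} = (x - 3)^2, χ_{M2} = (x - 3)^2, χ_{M3} = (x + 4)^2, χ_{M4} = (x - 3)^2, χ_{M5} = (x + 2)^2.

{M1, M2}: invariant factors (x - 3)^2.

{M3}: invariant factors (x + 4)^2.

{M4}: invariant factors x - 3, x - 3.

{M5}: invariant factors (x + 2)^2.

Matrices are similar if and only if their invariant-factor lists agree; the partition into similarity classes is {M1, M2}, {M3}, {M4}, {M5}.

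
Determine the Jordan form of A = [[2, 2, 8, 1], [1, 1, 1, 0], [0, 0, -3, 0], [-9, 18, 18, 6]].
The characteristic polynomial is det(xI - A) = (x - 3)^3(x + 3), so the eigenvalues are -3 (algebraic multiplicity 1), 3 (algebraic multiplicity 3).

For λ = -3: algebraic multiplicity 1 gives one 1×1 block.

For λ = 3: rank(A - 3I) = 3, rank((A - 3I)^2) = 2, rank((A - 3I)^3) = 1. The eigenspace has dimension 4 - 3 = 1, so there is 1 Jordan block; the rank sequence gives block sizes [3].

Assembling the blocks gives the Jordan form J above.

J = [[-3, 0, 0, 0], [0, 3, 1, 0], [0, 0, 3, 1], [0, 0, 0, 3]]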